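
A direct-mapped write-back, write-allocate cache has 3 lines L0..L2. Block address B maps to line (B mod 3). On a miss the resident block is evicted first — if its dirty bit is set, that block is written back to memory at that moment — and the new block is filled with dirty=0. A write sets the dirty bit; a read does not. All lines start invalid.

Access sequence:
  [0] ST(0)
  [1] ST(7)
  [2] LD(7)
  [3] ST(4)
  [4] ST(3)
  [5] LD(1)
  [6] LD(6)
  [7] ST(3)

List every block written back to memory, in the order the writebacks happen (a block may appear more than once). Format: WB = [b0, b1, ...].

0: W B0 → L0 miss [D]
1: W B7 → L1 miss [D]
2: R B7 → L1 hit [D]
3: W B4 → L1 miss wb→B7 [D]
4: W B3 → L0 miss wb→B0 [D]
5: R B1 → L1 miss wb→B4 [-]
6: R B6 → L0 miss wb→B3 [-]
7: W B3 → L0 miss [D]

WB = [7, 0, 4, 3]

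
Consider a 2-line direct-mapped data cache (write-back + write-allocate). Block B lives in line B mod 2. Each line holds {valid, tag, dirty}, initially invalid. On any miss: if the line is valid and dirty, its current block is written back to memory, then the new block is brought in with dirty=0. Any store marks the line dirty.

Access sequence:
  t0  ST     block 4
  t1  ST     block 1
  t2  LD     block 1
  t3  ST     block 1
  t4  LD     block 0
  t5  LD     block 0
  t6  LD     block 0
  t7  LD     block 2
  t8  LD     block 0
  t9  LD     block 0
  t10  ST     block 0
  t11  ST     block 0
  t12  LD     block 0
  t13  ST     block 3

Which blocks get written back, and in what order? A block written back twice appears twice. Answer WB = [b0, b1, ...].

0: W B4 → L0 miss [D]
1: W B1 → L1 miss [D]
2: R B1 → L1 hit [D]
3: W B1 → L1 hit [D]
4: R B0 → L0 miss wb→B4 [-]
5: R B0 → L0 hit [-]
6: R B0 → L0 hit [-]
7: R B2 → L0 miss [-]
8: R B0 → L0 miss [-]
9: R B0 → L0 hit [-]
10: W B0 → L0 hit [D]
11: W B0 → L0 hit [D]
12: R B0 → L0 hit [D]
13: W B3 → L1 miss wb→B1 [D]

WB = [4, 1]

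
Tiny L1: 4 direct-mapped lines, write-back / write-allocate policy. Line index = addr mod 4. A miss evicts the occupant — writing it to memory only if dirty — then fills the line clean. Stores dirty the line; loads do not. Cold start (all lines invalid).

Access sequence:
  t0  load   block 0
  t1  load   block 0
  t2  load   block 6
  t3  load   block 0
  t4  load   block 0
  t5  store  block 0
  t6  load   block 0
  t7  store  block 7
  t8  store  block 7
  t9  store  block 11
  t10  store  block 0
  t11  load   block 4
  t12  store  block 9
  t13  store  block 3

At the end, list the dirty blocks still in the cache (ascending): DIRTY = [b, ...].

  0 | R B0 → L0 miss [-]
  1 | R B0 → L0 hit [-]
  2 | R B6 → L2 miss [-]
  3 | R B0 → L0 hit [-]
  4 | R B0 → L0 hit [-]
  5 | W B0 → L0 hit [D]
  6 | R B0 → L0 hit [D]
  7 | W B7 → L3 miss [D]
  8 | W B7 → L3 hit [D]
  9 | W B11 → L3 miss wb→B7 [D]
  10 | W B0 → L0 hit [D]
  11 | R B4 → L0 miss wb→B0 [-]
  12 | W B9 → L1 miss [D]
  13 | W B3 → L3 miss wb→B11 [D]

DIRTY = [3, 9]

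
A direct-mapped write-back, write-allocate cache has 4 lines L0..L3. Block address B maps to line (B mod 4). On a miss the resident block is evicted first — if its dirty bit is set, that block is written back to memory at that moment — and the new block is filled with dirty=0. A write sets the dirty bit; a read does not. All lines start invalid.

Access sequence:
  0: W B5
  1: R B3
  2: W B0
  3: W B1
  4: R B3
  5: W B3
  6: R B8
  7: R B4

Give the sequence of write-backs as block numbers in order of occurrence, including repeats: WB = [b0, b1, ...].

WB = [5, 0]

  0 | W B5 → L1 miss [D]
  1 | R B3 → L3 miss [-]
  2 | W B0 → L0 miss [D]
  3 | W B1 → L1 miss wb→B5 [D]
  4 | R B3 → L3 hit [-]
  5 | W B3 → L3 hit [D]
  6 | R B8 → L0 miss wb→B0 [-]
  7 | R B4 → L0 miss [-]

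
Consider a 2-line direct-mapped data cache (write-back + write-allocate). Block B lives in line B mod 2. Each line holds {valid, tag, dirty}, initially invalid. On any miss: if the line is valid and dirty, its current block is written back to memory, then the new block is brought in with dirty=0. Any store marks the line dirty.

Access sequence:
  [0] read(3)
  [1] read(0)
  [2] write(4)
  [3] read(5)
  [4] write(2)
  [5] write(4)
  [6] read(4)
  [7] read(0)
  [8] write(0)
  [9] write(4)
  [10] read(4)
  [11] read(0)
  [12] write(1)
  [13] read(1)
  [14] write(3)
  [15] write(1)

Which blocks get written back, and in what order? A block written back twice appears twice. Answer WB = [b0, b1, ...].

0: R B3 -> L1 miss  d=-]
1: R B0 -> L0 miss  d=-]
2: W B4 -> L0 miss  d=D]
3: R B5 -> L1 miss  d=-]
4: W B2 -> L0 miss wb->B4  d=D]
5: W B4 -> L0 miss wb->B2  d=D]
6: R B4 -> L0 hit  d=D]
7: R B0 -> L0 miss wb->B4  d=-]
8: W B0 -> L0 hit  d=D]
9: W B4 -> L0 miss wb->B0  d=D]
10: R B4 -> L0 hit  d=D]
11: R B0 -> L0 miss wb->B4  d=-]
12: W B1 -> L1 miss  d=D]
13: R B1 -> L1 hit  d=D]
14: W B3 -> L1 miss wb->B1  d=D]
15: W B1 -> L1 miss wb->B3  d=D]

WB = [4, 2, 4, 0, 4, 1, 3]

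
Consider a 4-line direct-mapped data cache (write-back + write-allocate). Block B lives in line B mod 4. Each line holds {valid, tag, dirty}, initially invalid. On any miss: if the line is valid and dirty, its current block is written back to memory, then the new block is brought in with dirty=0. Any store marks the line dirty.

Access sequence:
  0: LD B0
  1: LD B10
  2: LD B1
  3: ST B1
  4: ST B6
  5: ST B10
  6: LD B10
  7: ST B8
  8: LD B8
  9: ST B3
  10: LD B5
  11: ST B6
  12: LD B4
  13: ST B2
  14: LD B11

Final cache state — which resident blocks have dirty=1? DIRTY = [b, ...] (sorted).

0: R B0 -> L0 miss  d=-]
1: R B10 -> L2 miss  d=-]
2: R B1 -> L1 miss  d=-]
3: W B1 -> L1 hit  d=D]
4: W B6 -> L2 miss  d=D]
5: W B10 -> L2 miss wb->B6  d=D]
6: R B10 -> L2 hit  d=D]
7: W B8 -> L0 miss  d=D]
8: R B8 -> L0 hit  d=D]
9: W B3 -> L3 miss  d=D]
10: R B5 -> L1 miss wb->B1  d=-]
11: W B6 -> L2 miss wb->B10  d=D]
12: R B4 -> L0 miss wb->B8  d=-]
13: W B2 -> L2 miss wb->B6  d=D]
14: R B11 -> L3 miss wb->B3  d=-]

DIRTY = [2]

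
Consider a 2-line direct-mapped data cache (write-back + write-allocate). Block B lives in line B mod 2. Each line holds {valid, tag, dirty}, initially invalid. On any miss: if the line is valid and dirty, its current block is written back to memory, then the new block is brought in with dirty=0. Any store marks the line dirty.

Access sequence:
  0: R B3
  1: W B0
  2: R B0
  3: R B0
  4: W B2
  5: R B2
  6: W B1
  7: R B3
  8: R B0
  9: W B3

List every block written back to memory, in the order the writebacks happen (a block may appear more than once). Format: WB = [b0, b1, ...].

WB = [0, 1, 2]

0: R B3 → L1 miss [-]
1: W B0 → L0 miss [D]
2: R B0 → L0 hit [D]
3: R B0 → L0 hit [D]
4: W B2 → L0 miss wb→B0 [D]
5: R B2 → L0 hit [D]
6: W B1 → L1 miss [D]
7: R B3 → L1 miss wb→B1 [-]
8: R B0 → L0 miss wb→B2 [-]
9: W B3 → L1 hit [D]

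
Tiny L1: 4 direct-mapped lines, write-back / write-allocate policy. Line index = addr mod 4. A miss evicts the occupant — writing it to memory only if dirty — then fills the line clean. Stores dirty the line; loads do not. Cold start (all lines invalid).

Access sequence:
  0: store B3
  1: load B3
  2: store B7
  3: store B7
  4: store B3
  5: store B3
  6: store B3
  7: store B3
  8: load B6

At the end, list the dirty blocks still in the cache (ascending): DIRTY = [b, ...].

0: W B3 -> L3 miss  d=D]
1: R B3 -> L3 hit  d=D]
2: W B7 -> L3 miss wb->B3  d=D]
3: W B7 -> L3 hit  d=D]
4: W B3 -> L3 miss wb->B7  d=D]
5: W B3 -> L3 hit  d=D]
6: W B3 -> L3 hit  d=D]
7: W B3 -> L3 hit  d=D]
8: R B6 -> L2 miss  d=-]

DIRTY = [3]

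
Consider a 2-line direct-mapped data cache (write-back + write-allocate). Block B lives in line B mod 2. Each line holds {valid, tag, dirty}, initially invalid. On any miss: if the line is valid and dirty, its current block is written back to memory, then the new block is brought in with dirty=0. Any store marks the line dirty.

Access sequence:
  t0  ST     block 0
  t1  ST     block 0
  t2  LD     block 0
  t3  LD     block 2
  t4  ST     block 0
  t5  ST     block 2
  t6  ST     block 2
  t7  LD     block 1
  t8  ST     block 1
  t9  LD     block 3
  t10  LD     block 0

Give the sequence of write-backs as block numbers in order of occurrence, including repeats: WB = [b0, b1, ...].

  0 | W B0 → L0 miss [D]
  1 | W B0 → L0 hit [D]
  2 | R B0 → L0 hit [D]
  3 | R B2 → L0 miss wb→B0 [-]
  4 | W B0 → L0 miss [D]
  5 | W B2 → L0 miss wb→B0 [D]
  6 | W B2 → L0 hit [D]
  7 | R B1 → L1 miss [-]
  8 | W B1 → L1 hit [D]
  9 | R B3 → L1 miss wb→B1 [-]
  10 | R B0 → L0 miss wb→B2 [-]

WB = [0, 0, 1, 2]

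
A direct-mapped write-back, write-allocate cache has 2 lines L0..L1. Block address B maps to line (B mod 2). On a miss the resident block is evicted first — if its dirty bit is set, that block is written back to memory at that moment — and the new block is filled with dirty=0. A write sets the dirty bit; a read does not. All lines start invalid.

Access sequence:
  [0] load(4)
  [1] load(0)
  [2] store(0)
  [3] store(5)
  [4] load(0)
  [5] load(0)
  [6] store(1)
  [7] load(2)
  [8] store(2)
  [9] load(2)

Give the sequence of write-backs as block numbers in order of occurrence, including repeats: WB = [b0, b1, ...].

WB = [5, 0]

0: R B4 -> L0 miss  d=-]
1: R B0 -> L0 miss  d=-]
2: W B0 -> L0 hit  d=D]
3: W B5 -> L1 miss  d=D]
4: R B0 -> L0 hit  d=D]
5: R B0 -> L0 hit  d=D]
6: W B1 -> L1 miss wb->B5  d=D]
7: R B2 -> L0 miss wb->B0  d=-]
8: W B2 -> L0 hit  d=D]
9: R B2 -> L0 hit  d=D]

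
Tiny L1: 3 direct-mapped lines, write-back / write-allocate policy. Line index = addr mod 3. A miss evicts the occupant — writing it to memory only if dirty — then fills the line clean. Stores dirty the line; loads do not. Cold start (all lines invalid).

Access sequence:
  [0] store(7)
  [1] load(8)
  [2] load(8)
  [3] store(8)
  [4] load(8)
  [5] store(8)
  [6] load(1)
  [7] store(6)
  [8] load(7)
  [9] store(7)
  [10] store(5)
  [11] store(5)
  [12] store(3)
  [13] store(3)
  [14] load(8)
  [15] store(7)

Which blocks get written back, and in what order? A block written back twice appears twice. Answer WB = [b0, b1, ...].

WB = [7, 8, 6, 5]

0: W B7 -> L1 miss  d=D]
1: R B8 -> L2 miss  d=-]
2: R B8 -> L2 hit  d=-]
3: W B8 -> L2 hit  d=D]
4: R B8 -> L2 hit  d=D]
5: W B8 -> L2 hit  d=D]
6: R B1 -> L1 miss wb->B7  d=-]
7: W B6 -> L0 miss  d=D]
8: R B7 -> L1 miss  d=-]
9: W B7 -> L1 hit  d=D]
10: W B5 -> L2 miss wb->B8  d=D]
11: W B5 -> L2 hit  d=D]
12: W B3 -> L0 miss wb->B6  d=D]
13: W B3 -> L0 hit  d=D]
14: R B8 -> L2 miss wb->B5  d=-]
15: W B7 -> L1 hit  d=D]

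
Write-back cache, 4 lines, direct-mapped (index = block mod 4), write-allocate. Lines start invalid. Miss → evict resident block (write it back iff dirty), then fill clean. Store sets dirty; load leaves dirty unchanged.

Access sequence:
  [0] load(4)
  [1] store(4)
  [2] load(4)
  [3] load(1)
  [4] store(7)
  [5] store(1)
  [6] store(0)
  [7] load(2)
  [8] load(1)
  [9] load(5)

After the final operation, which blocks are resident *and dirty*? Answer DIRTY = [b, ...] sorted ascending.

0: R B4 → L0 miss [-]
1: W B4 → L0 hit [D]
2: R B4 → L0 hit [D]
3: R B1 → L1 miss [-]
4: W B7 → L3 miss [D]
5: W B1 → L1 hit [D]
6: W B0 → L0 miss wb→B4 [D]
7: R B2 → L2 miss [-]
8: R B1 → L1 hit [D]
9: R B5 → L1 miss wb→B1 [-]

DIRTY = [0, 7]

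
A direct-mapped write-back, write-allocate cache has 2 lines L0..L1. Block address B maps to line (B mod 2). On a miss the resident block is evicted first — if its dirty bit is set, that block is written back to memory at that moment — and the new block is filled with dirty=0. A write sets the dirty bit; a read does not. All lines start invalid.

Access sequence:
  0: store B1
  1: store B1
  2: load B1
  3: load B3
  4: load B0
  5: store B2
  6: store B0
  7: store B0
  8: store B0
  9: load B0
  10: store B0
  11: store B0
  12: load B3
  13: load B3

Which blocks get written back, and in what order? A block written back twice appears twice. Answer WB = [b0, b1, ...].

WB = [1, 2]

0: W B1 → L1 miss [D]
1: W B1 → L1 hit [D]
2: R B1 → L1 hit [D]
3: R B3 → L1 miss wb→B1 [-]
4: R B0 → L0 miss [-]
5: W B2 → L0 miss [D]
6: W B0 → L0 miss wb→B2 [D]
7: W B0 → L0 hit [D]
8: W B0 → L0 hit [D]
9: R B0 → L0 hit [D]
10: W B0 → L0 hit [D]
11: W B0 → L0 hit [D]
12: R B3 → L1 hit [-]
13: R B3 → L1 hit [-]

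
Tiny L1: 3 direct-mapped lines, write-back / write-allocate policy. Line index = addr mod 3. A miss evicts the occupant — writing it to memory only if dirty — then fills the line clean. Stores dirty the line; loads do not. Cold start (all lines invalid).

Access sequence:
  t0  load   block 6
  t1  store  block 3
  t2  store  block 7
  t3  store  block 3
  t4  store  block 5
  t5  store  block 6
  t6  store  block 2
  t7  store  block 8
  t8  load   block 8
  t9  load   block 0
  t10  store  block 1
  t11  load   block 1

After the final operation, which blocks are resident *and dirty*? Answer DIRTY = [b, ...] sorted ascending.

  0 | R B6 → L0 miss [-]
  1 | W B3 → L0 miss [D]
  2 | W B7 → L1 miss [D]
  3 | W B3 → L0 hit [D]
  4 | W B5 → L2 miss [D]
  5 | W B6 → L0 miss wb→B3 [D]
  6 | W B2 → L2 miss wb→B5 [D]
  7 | W B8 → L2 miss wb→B2 [D]
  8 | R B8 → L2 hit [D]
  9 | R B0 → L0 miss wb→B6 [-]
  10 | W B1 → L1 miss wb→B7 [D]
  11 | R B1 → L1 hit [D]

DIRTY = [1, 8]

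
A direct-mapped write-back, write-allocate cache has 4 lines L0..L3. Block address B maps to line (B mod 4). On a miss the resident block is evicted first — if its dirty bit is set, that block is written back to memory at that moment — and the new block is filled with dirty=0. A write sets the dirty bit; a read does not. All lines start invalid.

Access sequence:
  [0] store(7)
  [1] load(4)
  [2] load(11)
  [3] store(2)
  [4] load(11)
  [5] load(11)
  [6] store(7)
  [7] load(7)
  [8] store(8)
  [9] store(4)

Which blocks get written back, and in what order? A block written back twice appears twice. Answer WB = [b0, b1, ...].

  0 | W B7 → L3 miss [D]
  1 | R B4 → L0 miss [-]
  2 | R B11 → L3 miss wb→B7 [-]
  3 | W B2 → L2 miss [D]
  4 | R B11 → L3 hit [-]
  5 | R B11 → L3 hit [-]
  6 | W B7 → L3 miss [D]
  7 | R B7 → L3 hit [D]
  8 | W B8 → L0 miss [D]
  9 | W B4 → L0 miss wb→B8 [D]

WB = [7, 8]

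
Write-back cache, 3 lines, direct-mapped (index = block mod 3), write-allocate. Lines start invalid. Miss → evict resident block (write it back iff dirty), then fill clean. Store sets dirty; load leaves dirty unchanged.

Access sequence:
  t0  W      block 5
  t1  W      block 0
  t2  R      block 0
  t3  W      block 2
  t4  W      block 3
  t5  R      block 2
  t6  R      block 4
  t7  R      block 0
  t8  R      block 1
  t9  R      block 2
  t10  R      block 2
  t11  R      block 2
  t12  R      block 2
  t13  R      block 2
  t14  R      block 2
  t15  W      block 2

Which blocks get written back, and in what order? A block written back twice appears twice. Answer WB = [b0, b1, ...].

0: W B5 → L2 miss [D]
1: W B0 → L0 miss [D]
2: R B0 → L0 hit [D]
3: W B2 → L2 miss wb→B5 [D]
4: W B3 → L0 miss wb→B0 [D]
5: R B2 → L2 hit [D]
6: R B4 → L1 miss [-]
7: R B0 → L0 miss wb→B3 [-]
8: R B1 → L1 miss [-]
9: R B2 → L2 hit [D]
10: R B2 → L2 hit [D]
11: R B2 → L2 hit [D]
12: R B2 → L2 hit [D]
13: R B2 → L2 hit [D]
14: R B2 → L2 hit [D]
15: W B2 → L2 hit [D]

WB = [5, 0, 3]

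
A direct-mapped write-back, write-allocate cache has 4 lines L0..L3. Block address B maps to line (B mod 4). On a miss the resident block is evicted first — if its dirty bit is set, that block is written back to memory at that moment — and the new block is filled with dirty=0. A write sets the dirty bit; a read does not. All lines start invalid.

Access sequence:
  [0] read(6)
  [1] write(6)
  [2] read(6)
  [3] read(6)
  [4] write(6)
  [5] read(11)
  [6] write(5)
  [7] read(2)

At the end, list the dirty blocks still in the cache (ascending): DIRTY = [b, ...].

0: R B6 -> L2 miss  d=-]
1: W B6 -> L2 hit  d=D]
2: R B6 -> L2 hit  d=D]
3: R B6 -> L2 hit  d=D]
4: W B6 -> L2 hit  d=D]
5: R B11 -> L3 miss  d=-]
6: W B5 -> L1 miss  d=D]
7: R B2 -> L2 miss wb->B6  d=-]

DIRTY = [5]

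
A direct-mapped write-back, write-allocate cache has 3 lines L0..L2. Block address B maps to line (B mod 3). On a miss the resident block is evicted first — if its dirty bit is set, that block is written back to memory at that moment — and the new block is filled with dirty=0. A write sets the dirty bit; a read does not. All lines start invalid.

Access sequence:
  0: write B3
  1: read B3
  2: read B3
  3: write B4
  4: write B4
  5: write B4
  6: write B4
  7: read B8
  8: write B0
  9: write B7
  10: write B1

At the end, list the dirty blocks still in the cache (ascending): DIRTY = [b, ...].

0: W B3 -> L0 miss  d=D]
1: R B3 -> L0 hit  d=D]
2: R B3 -> L0 hit  d=D]
3: W B4 -> L1 miss  d=D]
4: W B4 -> L1 hit  d=D]
5: W B4 -> L1 hit  d=D]
6: W B4 -> L1 hit  d=D]
7: R B8 -> L2 miss  d=-]
8: W B0 -> L0 miss wb->B3  d=D]
9: W B7 -> L1 miss wb->B4  d=D]
10: W B1 -> L1 miss wb->B7  d=D]

DIRTY = [0, 1]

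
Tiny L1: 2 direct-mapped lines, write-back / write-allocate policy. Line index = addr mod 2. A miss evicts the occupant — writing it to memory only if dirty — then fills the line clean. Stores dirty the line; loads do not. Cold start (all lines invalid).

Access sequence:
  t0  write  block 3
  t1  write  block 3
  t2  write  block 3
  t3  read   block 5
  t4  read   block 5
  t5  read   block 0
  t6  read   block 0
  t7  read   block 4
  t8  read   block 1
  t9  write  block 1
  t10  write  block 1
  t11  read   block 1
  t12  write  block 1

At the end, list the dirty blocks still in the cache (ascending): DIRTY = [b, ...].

  0 | W B3 → L1 miss [D]
  1 | W B3 → L1 hit [D]
  2 | W B3 → L1 hit [D]
  3 | R B5 → L1 miss wb→B3 [-]
  4 | R B5 → L1 hit [-]
  5 | R B0 → L0 miss [-]
  6 | R B0 → L0 hit [-]
  7 | R B4 → L0 miss [-]
  8 | R B1 → L1 miss [-]
  9 | W B1 → L1 hit [D]
  10 | W B1 → L1 hit [D]
  11 | R B1 → L1 hit [D]
  12 | W B1 → L1 hit [D]

DIRTY = [1]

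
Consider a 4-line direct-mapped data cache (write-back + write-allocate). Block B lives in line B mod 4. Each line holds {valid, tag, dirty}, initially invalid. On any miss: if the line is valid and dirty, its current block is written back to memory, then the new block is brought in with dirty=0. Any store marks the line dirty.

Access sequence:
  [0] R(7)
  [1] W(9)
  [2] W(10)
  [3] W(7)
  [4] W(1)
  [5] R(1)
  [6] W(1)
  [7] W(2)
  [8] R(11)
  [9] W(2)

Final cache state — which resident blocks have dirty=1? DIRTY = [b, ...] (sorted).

DIRTY = [1, 2]

0: R B7 -> L3 miss  d=-]
1: W B9 -> L1 miss  d=D]
2: W B10 -> L2 miss  d=D]
3: W B7 -> L3 hit  d=D]
4: W B1 -> L1 miss wb->B9  d=D]
5: R B1 -> L1 hit  d=D]
6: W B1 -> L1 hit  d=D]
7: W B2 -> L2 miss wb->B10  d=D]
8: R B11 -> L3 miss wb->B7  d=-]
9: W B2 -> L2 hit  d=D]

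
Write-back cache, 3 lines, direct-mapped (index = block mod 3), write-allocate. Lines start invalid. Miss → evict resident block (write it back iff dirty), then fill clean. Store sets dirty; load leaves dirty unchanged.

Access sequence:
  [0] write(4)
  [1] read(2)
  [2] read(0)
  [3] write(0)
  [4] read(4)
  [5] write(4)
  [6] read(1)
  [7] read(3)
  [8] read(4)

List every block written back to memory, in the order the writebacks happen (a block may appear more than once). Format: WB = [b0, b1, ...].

WB = [4, 0]

0: W B4 → L1 miss [D]
1: R B2 → L2 miss [-]
2: R B0 → L0 miss [-]
3: W B0 → L0 hit [D]
4: R B4 → L1 hit [D]
5: W B4 → L1 hit [D]
6: R B1 → L1 miss wb→B4 [-]
7: R B3 → L0 miss wb→B0 [-]
8: R B4 → L1 miss [-]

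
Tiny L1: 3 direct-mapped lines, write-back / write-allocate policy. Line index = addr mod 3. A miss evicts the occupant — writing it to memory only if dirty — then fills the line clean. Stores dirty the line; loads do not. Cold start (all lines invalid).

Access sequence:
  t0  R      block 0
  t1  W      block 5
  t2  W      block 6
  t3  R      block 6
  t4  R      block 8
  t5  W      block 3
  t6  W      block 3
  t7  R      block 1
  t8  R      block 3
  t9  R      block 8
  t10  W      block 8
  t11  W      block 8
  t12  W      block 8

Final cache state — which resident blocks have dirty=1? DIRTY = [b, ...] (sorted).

0: R B0 → L0 miss [-]
1: W B5 → L2 miss [D]
2: W B6 → L0 miss [D]
3: R B6 → L0 hit [D]
4: R B8 → L2 miss wb→B5 [-]
5: W B3 → L0 miss wb→B6 [D]
6: W B3 → L0 hit [D]
7: R B1 → L1 miss [-]
8: R B3 → L0 hit [D]
9: R B8 → L2 hit [-]
10: W B8 → L2 hit [D]
11: W B8 → L2 hit [D]
12: W B8 → L2 hit [D]

DIRTY = [3, 8]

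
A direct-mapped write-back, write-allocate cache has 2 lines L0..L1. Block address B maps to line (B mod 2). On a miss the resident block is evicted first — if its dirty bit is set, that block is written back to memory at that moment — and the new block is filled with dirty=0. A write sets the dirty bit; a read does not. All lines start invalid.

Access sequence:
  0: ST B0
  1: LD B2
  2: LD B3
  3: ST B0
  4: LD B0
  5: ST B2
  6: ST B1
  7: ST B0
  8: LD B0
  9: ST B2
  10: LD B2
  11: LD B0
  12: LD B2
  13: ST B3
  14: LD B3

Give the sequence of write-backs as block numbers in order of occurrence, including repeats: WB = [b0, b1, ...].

WB = [0, 0, 2, 0, 2, 1]

0: W B0 -> L0 miss  d=D]
1: R B2 -> L0 miss wb->B0  d=-]
2: R B3 -> L1 miss  d=-]
3: W B0 -> L0 miss  d=D]
4: R B0 -> L0 hit  d=D]
5: W B2 -> L0 miss wb->B0  d=D]
6: W B1 -> L1 miss  d=D]
7: W B0 -> L0 miss wb->B2  d=D]
8: R B0 -> L0 hit  d=D]
9: W B2 -> L0 miss wb->B0  d=D]
10: R B2 -> L0 hit  d=D]
11: R B0 -> L0 miss wb->B2  d=-]
12: R B2 -> L0 miss  d=-]
13: W B3 -> L1 miss wb->B1  d=D]
14: R B3 -> L1 hit  d=D]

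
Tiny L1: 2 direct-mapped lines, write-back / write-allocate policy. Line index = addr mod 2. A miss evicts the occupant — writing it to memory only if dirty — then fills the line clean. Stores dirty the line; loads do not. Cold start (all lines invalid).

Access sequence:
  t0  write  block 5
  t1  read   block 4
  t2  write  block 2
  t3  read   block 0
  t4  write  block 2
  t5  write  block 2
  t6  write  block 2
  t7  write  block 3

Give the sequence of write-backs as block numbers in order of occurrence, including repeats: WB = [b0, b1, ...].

WB = [2, 5]

  0 | W B5 → L1 miss [D]
  1 | R B4 → L0 miss [-]
  2 | W B2 → L0 miss [D]
  3 | R B0 → L0 miss wb→B2 [-]
  4 | W B2 → L0 miss [D]
  5 | W B2 → L0 hit [D]
  6 | W B2 → L0 hit [D]
  7 | W B3 → L1 miss wb→B5 [D]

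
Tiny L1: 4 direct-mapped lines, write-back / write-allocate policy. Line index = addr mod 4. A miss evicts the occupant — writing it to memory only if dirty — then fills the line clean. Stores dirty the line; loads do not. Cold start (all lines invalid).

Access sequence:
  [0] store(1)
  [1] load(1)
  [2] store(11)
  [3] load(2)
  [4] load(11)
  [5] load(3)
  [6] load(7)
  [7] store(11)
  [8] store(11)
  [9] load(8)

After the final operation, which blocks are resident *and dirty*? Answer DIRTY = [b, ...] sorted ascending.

  0 | W B1 → L1 miss [D]
  1 | R B1 → L1 hit [D]
  2 | W B11 → L3 miss [D]
  3 | R B2 → L2 miss [-]
  4 | R B11 → L3 hit [D]
  5 | R B3 → L3 miss wb→B11 [-]
  6 | R B7 → L3 miss [-]
  7 | W B11 → L3 miss [D]
  8 | W B11 → L3 hit [D]
  9 | R B8 → L0 miss [-]

DIRTY = [1, 11]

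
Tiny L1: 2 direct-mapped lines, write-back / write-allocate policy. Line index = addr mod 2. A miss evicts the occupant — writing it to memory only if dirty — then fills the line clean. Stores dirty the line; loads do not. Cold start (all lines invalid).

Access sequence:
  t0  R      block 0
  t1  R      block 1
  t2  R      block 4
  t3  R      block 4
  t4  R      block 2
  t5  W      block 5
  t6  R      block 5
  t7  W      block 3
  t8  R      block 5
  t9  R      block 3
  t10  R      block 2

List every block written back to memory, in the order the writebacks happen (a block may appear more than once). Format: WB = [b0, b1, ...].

0: R B0 → L0 miss [-]
1: R B1 → L1 miss [-]
2: R B4 → L0 miss [-]
3: R B4 → L0 hit [-]
4: R B2 → L0 miss [-]
5: W B5 → L1 miss [D]
6: R B5 → L1 hit [D]
7: W B3 → L1 miss wb→B5 [D]
8: R B5 → L1 miss wb→B3 [-]
9: R B3 → L1 miss [-]
10: R B2 → L0 hit [-]

WB = [5, 3]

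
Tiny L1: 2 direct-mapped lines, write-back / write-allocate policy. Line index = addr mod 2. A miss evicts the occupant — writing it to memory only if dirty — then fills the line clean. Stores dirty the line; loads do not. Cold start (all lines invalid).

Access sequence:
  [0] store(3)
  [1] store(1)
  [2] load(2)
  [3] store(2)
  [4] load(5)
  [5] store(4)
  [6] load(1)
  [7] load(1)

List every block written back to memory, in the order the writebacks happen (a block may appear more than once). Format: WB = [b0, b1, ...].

WB = [3, 1, 2]

0: W B3 -> L1 miss  d=D]
1: W B1 -> L1 miss wb->B3  d=D]
2: R B2 -> L0 miss  d=-]
3: W B2 -> L0 hit  d=D]
4: R B5 -> L1 miss wb->B1  d=-]
5: W B4 -> L0 miss wb->B2  d=D]
6: R B1 -> L1 miss  d=-]
7: R B1 -> L1 hit  d=-]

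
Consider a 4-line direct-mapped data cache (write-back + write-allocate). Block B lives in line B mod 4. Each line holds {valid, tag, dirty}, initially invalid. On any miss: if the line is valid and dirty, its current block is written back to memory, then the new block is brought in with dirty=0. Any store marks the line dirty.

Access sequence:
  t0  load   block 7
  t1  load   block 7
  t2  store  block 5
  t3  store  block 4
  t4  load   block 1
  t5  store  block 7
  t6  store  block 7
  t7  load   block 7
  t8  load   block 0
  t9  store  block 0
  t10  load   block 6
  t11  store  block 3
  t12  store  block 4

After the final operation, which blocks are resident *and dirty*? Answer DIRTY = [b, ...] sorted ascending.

  0 | R B7 → L3 miss [-]
  1 | R B7 → L3 hit [-]
  2 | W B5 → L1 miss [D]
  3 | W B4 → L0 miss [D]
  4 | R B1 → L1 miss wb→B5 [-]
  5 | W B7 → L3 hit [D]
  6 | W B7 → L3 hit [D]
  7 | R B7 → L3 hit [D]
  8 | R B0 → L0 miss wb→B4 [-]
  9 | W B0 → L0 hit [D]
  10 | R B6 → L2 miss [-]
  11 | W B3 → L3 miss wb→B7 [D]
  12 | W B4 → L0 miss wb→B0 [D]

DIRTY = [3, 4]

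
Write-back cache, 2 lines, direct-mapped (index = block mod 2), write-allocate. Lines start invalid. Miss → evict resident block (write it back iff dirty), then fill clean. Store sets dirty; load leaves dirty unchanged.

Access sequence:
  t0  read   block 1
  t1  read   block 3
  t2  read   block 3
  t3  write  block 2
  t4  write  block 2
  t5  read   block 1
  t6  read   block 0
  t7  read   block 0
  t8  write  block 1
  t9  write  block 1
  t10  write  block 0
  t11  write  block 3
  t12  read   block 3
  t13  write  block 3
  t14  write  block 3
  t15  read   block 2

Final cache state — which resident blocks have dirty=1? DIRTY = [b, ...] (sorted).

  0 | R B1 → L1 miss [-]
  1 | R B3 → L1 miss [-]
  2 | R B3 → L1 hit [-]
  3 | W B2 → L0 miss [D]
  4 | W B2 → L0 hit [D]
  5 | R B1 → L1 miss [-]
  6 | R B0 → L0 miss wb→B2 [-]
  7 | R B0 → L0 hit [-]
  8 | W B1 → L1 hit [D]
  9 | W B1 → L1 hit [D]
  10 | W B0 → L0 hit [D]
  11 | W B3 → L1 miss wb→B1 [D]
  12 | R B3 → L1 hit [D]
  13 | W B3 → L1 hit [D]
  14 | W B3 → L1 hit [D]
  15 | R B2 → L0 miss wb→B0 [-]

DIRTY = [3]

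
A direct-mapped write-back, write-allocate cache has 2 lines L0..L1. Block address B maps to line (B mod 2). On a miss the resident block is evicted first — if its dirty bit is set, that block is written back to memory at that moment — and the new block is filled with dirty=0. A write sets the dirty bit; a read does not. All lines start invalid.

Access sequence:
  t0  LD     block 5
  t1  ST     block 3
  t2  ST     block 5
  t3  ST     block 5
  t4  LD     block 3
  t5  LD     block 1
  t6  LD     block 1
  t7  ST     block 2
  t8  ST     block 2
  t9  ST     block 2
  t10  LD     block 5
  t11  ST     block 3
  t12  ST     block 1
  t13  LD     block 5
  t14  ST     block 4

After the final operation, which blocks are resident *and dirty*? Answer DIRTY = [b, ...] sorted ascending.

  0 | R B5 → L1 miss [-]
  1 | W B3 → L1 miss [D]
  2 | W B5 → L1 miss wb→B3 [D]
  3 | W B5 → L1 hit [D]
  4 | R B3 → L1 miss wb→B5 [-]
  5 | R B1 → L1 miss [-]
  6 | R B1 → L1 hit [-]
  7 | W B2 → L0 miss [D]
  8 | W B2 → L0 hit [D]
  9 | W B2 → L0 hit [D]
  10 | R B5 → L1 miss [-]
  11 | W B3 → L1 miss [D]
  12 | W B1 → L1 miss wb→B3 [D]
  13 | R B5 → L1 miss wb→B1 [-]
  14 | W B4 → L0 miss wb→B2 [D]

DIRTY = [4]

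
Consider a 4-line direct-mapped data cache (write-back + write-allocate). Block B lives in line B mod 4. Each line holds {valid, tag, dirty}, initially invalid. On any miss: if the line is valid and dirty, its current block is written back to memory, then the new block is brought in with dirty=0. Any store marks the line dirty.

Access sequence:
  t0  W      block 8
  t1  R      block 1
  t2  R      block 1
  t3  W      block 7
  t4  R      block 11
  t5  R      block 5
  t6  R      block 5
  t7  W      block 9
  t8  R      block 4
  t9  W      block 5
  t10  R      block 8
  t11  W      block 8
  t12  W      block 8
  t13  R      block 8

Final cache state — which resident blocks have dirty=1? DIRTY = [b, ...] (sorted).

DIRTY = [5, 8]

0: W B8 → L0 miss [D]
1: R B1 → L1 miss [-]
2: R B1 → L1 hit [-]
3: W B7 → L3 miss [D]
4: R B11 → L3 miss wb→B7 [-]
5: R B5 → L1 miss [-]
6: R B5 → L1 hit [-]
7: W B9 → L1 miss [D]
8: R B4 → L0 miss wb→B8 [-]
9: W B5 → L1 miss wb→B9 [D]
10: R B8 → L0 miss [-]
11: W B8 → L0 hit [D]
12: W B8 → L0 hit [D]
13: R B8 → L0 hit [D]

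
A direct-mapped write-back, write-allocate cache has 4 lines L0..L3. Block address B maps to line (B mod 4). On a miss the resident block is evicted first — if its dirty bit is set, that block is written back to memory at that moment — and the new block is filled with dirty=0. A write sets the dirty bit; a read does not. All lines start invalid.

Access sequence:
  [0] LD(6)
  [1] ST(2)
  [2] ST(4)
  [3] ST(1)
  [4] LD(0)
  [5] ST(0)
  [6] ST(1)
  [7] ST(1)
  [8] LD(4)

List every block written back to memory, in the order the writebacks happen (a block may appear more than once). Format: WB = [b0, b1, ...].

WB = [4, 0]

0: R B6 -> L2 miss  d=-]
1: W B2 -> L2 miss  d=D]
2: W B4 -> L0 miss  d=D]
3: W B1 -> L1 miss  d=D]
4: R B0 -> L0 miss wb->B4  d=-]
5: W B0 -> L0 hit  d=D]
6: W B1 -> L1 hit  d=D]
7: W B1 -> L1 hit  d=D]
8: R B4 -> L0 miss wb->B0  d=-]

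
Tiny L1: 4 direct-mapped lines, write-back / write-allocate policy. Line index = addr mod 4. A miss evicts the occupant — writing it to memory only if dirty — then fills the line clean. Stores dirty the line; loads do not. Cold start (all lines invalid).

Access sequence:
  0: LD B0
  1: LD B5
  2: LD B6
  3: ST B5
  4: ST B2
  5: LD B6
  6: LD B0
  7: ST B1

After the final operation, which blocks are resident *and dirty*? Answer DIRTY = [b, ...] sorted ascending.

  0 | R B0 → L0 miss [-]
  1 | R B5 → L1 miss [-]
  2 | R B6 → L2 miss [-]
  3 | W B5 → L1 hit [D]
  4 | W B2 → L2 miss [D]
  5 | R B6 → L2 miss wb→B2 [-]
  6 | R B0 → L0 hit [-]
  7 | W B1 → L1 miss wb→B5 [D]

DIRTY = [1]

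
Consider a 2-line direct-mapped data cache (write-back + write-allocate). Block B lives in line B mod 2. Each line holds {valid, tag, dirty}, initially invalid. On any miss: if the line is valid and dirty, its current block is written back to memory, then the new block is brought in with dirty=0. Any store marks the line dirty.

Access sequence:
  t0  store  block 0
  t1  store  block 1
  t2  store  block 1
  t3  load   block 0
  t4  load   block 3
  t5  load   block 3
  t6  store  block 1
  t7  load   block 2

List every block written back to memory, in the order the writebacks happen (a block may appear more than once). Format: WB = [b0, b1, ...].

WB = [1, 0]

0: W B0 → L0 miss [D]
1: W B1 → L1 miss [D]
2: W B1 → L1 hit [D]
3: R B0 → L0 hit [D]
4: R B3 → L1 miss wb→B1 [-]
5: R B3 → L1 hit [-]
6: W B1 → L1 miss [D]
7: R B2 → L0 miss wb→B0 [-]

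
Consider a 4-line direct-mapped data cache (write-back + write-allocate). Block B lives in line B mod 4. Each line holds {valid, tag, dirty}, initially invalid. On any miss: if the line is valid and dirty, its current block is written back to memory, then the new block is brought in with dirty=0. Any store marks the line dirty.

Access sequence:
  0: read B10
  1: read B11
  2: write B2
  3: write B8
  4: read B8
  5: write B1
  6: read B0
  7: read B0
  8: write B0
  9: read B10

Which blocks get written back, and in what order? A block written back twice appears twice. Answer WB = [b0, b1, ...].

WB = [8, 2]

0: R B10 -> L2 miss  d=-]
1: R B11 -> L3 miss  d=-]
2: W B2 -> L2 miss  d=D]
3: W B8 -> L0 miss  d=D]
4: R B8 -> L0 hit  d=D]
5: W B1 -> L1 miss  d=D]
6: R B0 -> L0 miss wb->B8  d=-]
7: R B0 -> L0 hit  d=-]
8: W B0 -> L0 hit  d=D]
9: R B10 -> L2 miss wb->B2  d=-]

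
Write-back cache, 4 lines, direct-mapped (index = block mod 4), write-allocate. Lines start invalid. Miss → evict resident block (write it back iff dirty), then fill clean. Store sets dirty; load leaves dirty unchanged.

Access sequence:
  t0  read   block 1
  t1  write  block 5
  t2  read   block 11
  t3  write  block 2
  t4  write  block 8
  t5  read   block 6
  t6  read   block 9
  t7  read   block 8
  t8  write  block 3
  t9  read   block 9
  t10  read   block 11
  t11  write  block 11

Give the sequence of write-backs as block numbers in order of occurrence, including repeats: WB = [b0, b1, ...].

WB = [2, 5, 3]

0: R B1 -> L1 miss  d=-]
1: W B5 -> L1 miss  d=D]
2: R B11 -> L3 miss  d=-]
3: W B2 -> L2 miss  d=D]
4: W B8 -> L0 miss  d=D]
5: R B6 -> L2 miss wb->B2  d=-]
6: R B9 -> L1 miss wb->B5  d=-]
7: R B8 -> L0 hit  d=D]
8: W B3 -> L3 miss  d=D]
9: R B9 -> L1 hit  d=-]
10: R B11 -> L3 miss wb->B3  d=-]
11: W B11 -> L3 hit  d=D]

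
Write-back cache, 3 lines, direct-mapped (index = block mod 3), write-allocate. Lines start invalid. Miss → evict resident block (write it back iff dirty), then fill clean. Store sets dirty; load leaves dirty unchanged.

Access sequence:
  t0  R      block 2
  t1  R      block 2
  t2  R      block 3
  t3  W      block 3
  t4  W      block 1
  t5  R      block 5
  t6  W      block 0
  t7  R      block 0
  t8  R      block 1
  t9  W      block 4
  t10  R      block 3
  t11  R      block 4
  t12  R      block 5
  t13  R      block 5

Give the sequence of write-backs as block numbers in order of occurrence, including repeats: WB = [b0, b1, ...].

  0 | R B2 → L2 miss [-]
  1 | R B2 → L2 hit [-]
  2 | R B3 → L0 miss [-]
  3 | W B3 → L0 hit [D]
  4 | W B1 → L1 miss [D]
  5 | R B5 → L2 miss [-]
  6 | W B0 → L0 miss wb→B3 [D]
  7 | R B0 → L0 hit [D]
  8 | R B1 → L1 hit [D]
  9 | W B4 → L1 miss wb→B1 [D]
  10 | R B3 → L0 miss wb→B0 [-]
  11 | R B4 → L1 hit [D]
  12 | R B5 → L2 hit [-]
  13 | R B5 → L2 hit [-]

WB = [3, 1, 0]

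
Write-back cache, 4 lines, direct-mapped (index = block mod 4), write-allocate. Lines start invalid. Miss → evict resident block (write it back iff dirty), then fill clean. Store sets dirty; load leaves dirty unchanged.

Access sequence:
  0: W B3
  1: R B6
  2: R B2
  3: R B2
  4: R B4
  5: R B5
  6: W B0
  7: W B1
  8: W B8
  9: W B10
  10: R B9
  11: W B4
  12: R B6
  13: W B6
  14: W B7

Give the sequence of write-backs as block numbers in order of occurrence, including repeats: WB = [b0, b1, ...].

  0 | W B3 → L3 miss [D]
  1 | R B6 → L2 miss [-]
  2 | R B2 → L2 miss [-]
  3 | R B2 → L2 hit [-]
  4 | R B4 → L0 miss [-]
  5 | R B5 → L1 miss [-]
  6 | W B0 → L0 miss [D]
  7 | W B1 → L1 miss [D]
  8 | W B8 → L0 miss wb→B0 [D]
  9 | W B10 → L2 miss [D]
  10 | R B9 → L1 miss wb→B1 [-]
  11 | W B4 → L0 miss wb→B8 [D]
  12 | R B6 → L2 miss wb→B10 [-]
  13 | W B6 → L2 hit [D]
  14 | W B7 → L3 miss wb→B3 [D]

WB = [0, 1, 8, 10, 3]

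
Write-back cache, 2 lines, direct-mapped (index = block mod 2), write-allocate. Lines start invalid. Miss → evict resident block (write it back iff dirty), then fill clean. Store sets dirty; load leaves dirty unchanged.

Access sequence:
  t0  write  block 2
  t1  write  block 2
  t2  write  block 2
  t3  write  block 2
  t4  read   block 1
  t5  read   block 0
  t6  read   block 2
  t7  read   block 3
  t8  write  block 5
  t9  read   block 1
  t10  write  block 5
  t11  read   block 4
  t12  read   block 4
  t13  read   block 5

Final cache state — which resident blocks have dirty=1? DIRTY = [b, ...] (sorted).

  0 | W B2 → L0 miss [D]
  1 | W B2 → L0 hit [D]
  2 | W B2 → L0 hit [D]
  3 | W B2 → L0 hit [D]
  4 | R B1 → L1 miss [-]
  5 | R B0 → L0 miss wb→B2 [-]
  6 | R B2 → L0 miss [-]
  7 | R B3 → L1 miss [-]
  8 | W B5 → L1 miss [D]
  9 | R B1 → L1 miss wb→B5 [-]
  10 | W B5 → L1 miss [D]
  11 | R B4 → L0 miss [-]
  12 | R B4 → L0 hit [-]
  13 | R B5 → L1 hit [D]

DIRTY = [5]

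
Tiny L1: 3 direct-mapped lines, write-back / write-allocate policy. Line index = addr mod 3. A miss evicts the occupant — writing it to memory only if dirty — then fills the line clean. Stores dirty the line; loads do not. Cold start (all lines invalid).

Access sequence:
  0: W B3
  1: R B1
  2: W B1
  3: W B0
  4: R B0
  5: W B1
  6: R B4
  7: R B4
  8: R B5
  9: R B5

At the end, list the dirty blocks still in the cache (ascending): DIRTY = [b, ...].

DIRTY = [0]

0: W B3 -> L0 miss  d=D]
1: R B1 -> L1 miss  d=-]
2: W B1 -> L1 hit  d=D]
3: W B0 -> L0 miss wb->B3  d=D]
4: R B0 -> L0 hit  d=D]
5: W B1 -> L1 hit  d=D]
6: R B4 -> L1 miss wb->B1  d=-]
7: R B4 -> L1 hit  d=-]
8: R B5 -> L2 miss  d=-]
9: R B5 -> L2 hit  d=-]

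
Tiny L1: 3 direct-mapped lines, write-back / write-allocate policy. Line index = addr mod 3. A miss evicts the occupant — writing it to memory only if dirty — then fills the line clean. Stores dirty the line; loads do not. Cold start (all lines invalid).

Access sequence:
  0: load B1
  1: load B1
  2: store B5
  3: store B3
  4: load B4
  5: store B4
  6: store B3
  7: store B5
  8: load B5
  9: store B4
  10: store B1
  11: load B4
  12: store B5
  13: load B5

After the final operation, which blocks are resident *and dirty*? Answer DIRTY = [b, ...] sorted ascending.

DIRTY = [3, 5]

0: R B1 -> L1 miss  d=-]
1: R B1 -> L1 hit  d=-]
2: W B5 -> L2 miss  d=D]
3: W B3 -> L0 miss  d=D]
4: R B4 -> L1 miss  d=-]
5: W B4 -> L1 hit  d=D]
6: W B3 -> L0 hit  d=D]
7: W B5 -> L2 hit  d=D]
8: R B5 -> L2 hit  d=D]
9: W B4 -> L1 hit  d=D]
10: W B1 -> L1 miss wb->B4  d=D]
11: R B4 -> L1 miss wb->B1  d=-]
12: W B5 -> L2 hit  d=D]
13: R B5 -> L2 hit  d=D]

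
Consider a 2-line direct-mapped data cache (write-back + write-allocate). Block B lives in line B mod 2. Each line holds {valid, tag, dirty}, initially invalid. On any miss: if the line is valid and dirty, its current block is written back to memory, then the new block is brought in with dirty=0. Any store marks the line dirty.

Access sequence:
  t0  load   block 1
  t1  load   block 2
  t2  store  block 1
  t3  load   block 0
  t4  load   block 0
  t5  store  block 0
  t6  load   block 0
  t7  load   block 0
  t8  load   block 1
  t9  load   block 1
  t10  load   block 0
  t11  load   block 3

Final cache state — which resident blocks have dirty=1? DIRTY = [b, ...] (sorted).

  0 | R B1 → L1 miss [-]
  1 | R B2 → L0 miss [-]
  2 | W B1 → L1 hit [D]
  3 | R B0 → L0 miss [-]
  4 | R B0 → L0 hit [-]
  5 | W B0 → L0 hit [D]
  6 | R B0 → L0 hit [D]
  7 | R B0 → L0 hit [D]
  8 | R B1 → L1 hit [D]
  9 | R B1 → L1 hit [D]
  10 | R B0 → L0 hit [D]
  11 | R B3 → L1 miss wb→B1 [-]

DIRTY = [0]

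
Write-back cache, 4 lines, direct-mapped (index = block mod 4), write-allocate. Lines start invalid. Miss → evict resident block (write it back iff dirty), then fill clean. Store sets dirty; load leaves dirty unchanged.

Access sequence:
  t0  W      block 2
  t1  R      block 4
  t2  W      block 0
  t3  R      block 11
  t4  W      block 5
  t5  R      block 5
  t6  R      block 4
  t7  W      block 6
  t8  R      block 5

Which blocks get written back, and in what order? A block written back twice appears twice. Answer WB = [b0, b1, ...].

0: W B2 → L2 miss [D]
1: R B4 → L0 miss [-]
2: W B0 → L0 miss [D]
3: R B11 → L3 miss [-]
4: W B5 → L1 miss [D]
5: R B5 → L1 hit [D]
6: R B4 → L0 miss wb→B0 [-]
7: W B6 → L2 miss wb→B2 [D]
8: R B5 → L1 hit [D]

WB = [0, 2]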